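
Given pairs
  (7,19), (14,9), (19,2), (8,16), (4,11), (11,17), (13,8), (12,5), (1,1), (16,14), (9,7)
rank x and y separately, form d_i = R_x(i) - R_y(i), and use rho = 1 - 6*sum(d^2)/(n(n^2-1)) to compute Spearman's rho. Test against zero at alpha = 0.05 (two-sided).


Step 1: Rank x and y separately (midranks; no ties here).
rank(x): 7->3, 14->9, 19->11, 8->4, 4->2, 11->6, 13->8, 12->7, 1->1, 16->10, 9->5
rank(y): 19->11, 9->6, 2->2, 16->9, 11->7, 17->10, 8->5, 5->3, 1->1, 14->8, 7->4
Step 2: d_i = R_x(i) - R_y(i); compute d_i^2.
  (3-11)^2=64, (9-6)^2=9, (11-2)^2=81, (4-9)^2=25, (2-7)^2=25, (6-10)^2=16, (8-5)^2=9, (7-3)^2=16, (1-1)^2=0, (10-8)^2=4, (5-4)^2=1
sum(d^2) = 250.
Step 3: rho = 1 - 6*250 / (11*(11^2 - 1)) = 1 - 1500/1320 = -0.136364.
Step 4: Under H0, t = rho * sqrt((n-2)/(1-rho^2)) = -0.4129 ~ t(9).
Step 5: Two-sided p-value from the t-distribution with 9 df = 0.689309.
Step 6: alpha = 0.05. fail to reject H0.

rho = -0.1364, p = 0.689309, fail to reject H0 at alpha = 0.05.


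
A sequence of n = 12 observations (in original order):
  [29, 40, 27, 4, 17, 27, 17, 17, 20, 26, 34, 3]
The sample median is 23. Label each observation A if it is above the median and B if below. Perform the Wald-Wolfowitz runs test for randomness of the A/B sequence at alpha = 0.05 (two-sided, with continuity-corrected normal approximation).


Step 1: Compute median = 23; label A = above, B = below.
Labels in order: AAABBABBBAAB  (n_A = 6, n_B = 6)
Step 2: Count runs R = 6.
Step 3: Under H0 (random ordering), E[R] = 2*n_A*n_B/(n_A+n_B) + 1 = 2*6*6/12 + 1 = 7.0000.
        Var[R] = 2*n_A*n_B*(2*n_A*n_B - n_A - n_B) / ((n_A+n_B)^2 * (n_A+n_B-1)) = 4320/1584 = 2.7273.
        SD[R] = 1.6514.
Step 4: Continuity-corrected z = (R + 0.5 - E[R]) / SD[R] = (6 + 0.5 - 7.0000) / 1.6514 = -0.3028.
Step 5: Two-sided p-value via normal approximation = 2*(1 - Phi(|z|)) = 0.762069.
Step 6: alpha = 0.05. fail to reject H0.

R = 6, z = -0.3028, p = 0.762069, fail to reject H0.


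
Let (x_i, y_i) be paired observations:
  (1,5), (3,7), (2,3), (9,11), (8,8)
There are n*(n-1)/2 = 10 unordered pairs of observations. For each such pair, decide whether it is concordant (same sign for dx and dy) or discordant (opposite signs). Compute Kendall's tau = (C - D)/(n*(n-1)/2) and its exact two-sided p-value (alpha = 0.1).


Step 1: Enumerate the 10 unordered pairs (i,j) with i<j and classify each by sign(x_j-x_i) * sign(y_j-y_i).
  (1,2):dx=+2,dy=+2->C; (1,3):dx=+1,dy=-2->D; (1,4):dx=+8,dy=+6->C; (1,5):dx=+7,dy=+3->C
  (2,3):dx=-1,dy=-4->C; (2,4):dx=+6,dy=+4->C; (2,5):dx=+5,dy=+1->C; (3,4):dx=+7,dy=+8->C
  (3,5):dx=+6,dy=+5->C; (4,5):dx=-1,dy=-3->C
Step 2: C = 9, D = 1, total pairs = 10.
Step 3: tau = (C - D)/(n(n-1)/2) = (9 - 1)/10 = 0.800000.
Step 4: Exact two-sided p-value (enumerate n! = 120 permutations of y under H0): p = 0.083333.
Step 5: alpha = 0.1. reject H0.

tau_b = 0.8000 (C=9, D=1), p = 0.083333, reject H0.


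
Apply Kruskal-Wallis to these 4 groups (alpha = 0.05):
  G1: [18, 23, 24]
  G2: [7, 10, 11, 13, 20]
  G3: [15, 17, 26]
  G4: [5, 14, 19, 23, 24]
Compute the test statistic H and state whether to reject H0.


Step 1: Combine all N = 16 observations and assign midranks.
sorted (value, group, rank): (5,G4,1), (7,G2,2), (10,G2,3), (11,G2,4), (13,G2,5), (14,G4,6), (15,G3,7), (17,G3,8), (18,G1,9), (19,G4,10), (20,G2,11), (23,G1,12.5), (23,G4,12.5), (24,G1,14.5), (24,G4,14.5), (26,G3,16)
Step 2: Sum ranks within each group.
R_1 = 36 (n_1 = 3)
R_2 = 25 (n_2 = 5)
R_3 = 31 (n_3 = 3)
R_4 = 44 (n_4 = 5)
Step 3: H = 12/(N(N+1)) * sum(R_i^2/n_i) - 3(N+1)
     = 12/(16*17) * (36^2/3 + 25^2/5 + 31^2/3 + 44^2/5) - 3*17
     = 0.044118 * 1264.53 - 51
     = 4.788235.
Step 4: Ties present; correction factor C = 1 - 12/(16^3 - 16) = 0.997059. Corrected H = 4.788235 / 0.997059 = 4.802360.
Step 5: Under H0, H ~ chi^2(3); p-value = 0.186855.
Step 6: alpha = 0.05. fail to reject H0.

H = 4.8024, df = 3, p = 0.186855, fail to reject H0.


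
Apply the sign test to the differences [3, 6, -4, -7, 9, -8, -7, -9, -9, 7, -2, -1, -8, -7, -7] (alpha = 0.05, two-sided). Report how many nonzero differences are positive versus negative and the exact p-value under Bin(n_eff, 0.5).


Step 1: Discard zero differences. Original n = 15; n_eff = number of nonzero differences = 15.
Nonzero differences (with sign): +3, +6, -4, -7, +9, -8, -7, -9, -9, +7, -2, -1, -8, -7, -7
Step 2: Count signs: positive = 4, negative = 11.
Step 3: Under H0: P(positive) = 0.5, so the number of positives S ~ Bin(15, 0.5).
Step 4: Two-sided exact p-value = sum of Bin(15,0.5) probabilities at or below the observed probability = 0.118469.
Step 5: alpha = 0.05. fail to reject H0.

n_eff = 15, pos = 4, neg = 11, p = 0.118469, fail to reject H0.


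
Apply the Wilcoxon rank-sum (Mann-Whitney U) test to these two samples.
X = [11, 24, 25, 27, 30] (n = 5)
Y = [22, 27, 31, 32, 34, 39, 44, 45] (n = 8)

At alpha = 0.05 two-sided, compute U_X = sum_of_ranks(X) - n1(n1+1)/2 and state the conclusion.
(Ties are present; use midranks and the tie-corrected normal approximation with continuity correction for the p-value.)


Step 1: Combine and sort all 13 observations; assign midranks.
sorted (value, group): (11,X), (22,Y), (24,X), (25,X), (27,X), (27,Y), (30,X), (31,Y), (32,Y), (34,Y), (39,Y), (44,Y), (45,Y)
ranks: 11->1, 22->2, 24->3, 25->4, 27->5.5, 27->5.5, 30->7, 31->8, 32->9, 34->10, 39->11, 44->12, 45->13
Step 2: Rank sum for X: R1 = 1 + 3 + 4 + 5.5 + 7 = 20.5.
Step 3: U_X = R1 - n1(n1+1)/2 = 20.5 - 5*6/2 = 20.5 - 15 = 5.5.
       U_Y = n1*n2 - U_X = 40 - 5.5 = 34.5.
Step 4: Ties are present, so use the tie-corrected normal approximation (with continuity correction) for the p-value.
Step 5: p-value = 0.040149; compare to alpha = 0.05. reject H0.

U_X = 5.5, p = 0.040149, reject H0 at alpha = 0.05.


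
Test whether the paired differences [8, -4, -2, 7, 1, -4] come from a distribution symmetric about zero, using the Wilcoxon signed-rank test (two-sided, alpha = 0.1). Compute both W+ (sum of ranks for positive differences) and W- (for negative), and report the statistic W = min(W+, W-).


Step 1: Drop any zero differences (none here) and take |d_i|.
|d| = [8, 4, 2, 7, 1, 4]
Step 2: Midrank |d_i| (ties get averaged ranks).
ranks: |8|->6, |4|->3.5, |2|->2, |7|->5, |1|->1, |4|->3.5
Step 3: Attach original signs; sum ranks with positive sign and with negative sign.
W+ = 6 + 5 + 1 = 12
W- = 3.5 + 2 + 3.5 = 9
(Check: W+ + W- = 21 should equal n(n+1)/2 = 21.)
Step 4: Test statistic W = min(W+, W-) = 9.
Step 5: Ties in |d|, so use the tie-corrected normal approximation.
        E[W] = n(n+1)/4 = 6*7/4 = 10.5.
        Tie groups: |d|=4 (t=2); sum(t^3 - t) = 6.
        Var[W] = n(n+1)(2n+1)/24 - sum(t^3-t)/48 = 546/24 - 6/48 = 22.625.
        z = (W - E[W]) / sqrt(Var[W]) = (9 - 10.5) / 4.7566 = -0.3154.
        Two-sided p = 2*Phi(z) = 0.752494.
Step 6: alpha = 0.1. fail to reject H0.

W+ = 12, W- = 9, W = min = 9, p = 0.752494, fail to reject H0.


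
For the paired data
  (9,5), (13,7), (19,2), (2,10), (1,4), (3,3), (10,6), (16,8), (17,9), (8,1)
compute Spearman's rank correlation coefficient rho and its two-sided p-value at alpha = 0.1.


Step 1: Rank x and y separately (midranks; no ties here).
rank(x): 9->5, 13->7, 19->10, 2->2, 1->1, 3->3, 10->6, 16->8, 17->9, 8->4
rank(y): 5->5, 7->7, 2->2, 10->10, 4->4, 3->3, 6->6, 8->8, 9->9, 1->1
Step 2: d_i = R_x(i) - R_y(i); compute d_i^2.
  (5-5)^2=0, (7-7)^2=0, (10-2)^2=64, (2-10)^2=64, (1-4)^2=9, (3-3)^2=0, (6-6)^2=0, (8-8)^2=0, (9-9)^2=0, (4-1)^2=9
sum(d^2) = 146.
Step 3: rho = 1 - 6*146 / (10*(10^2 - 1)) = 1 - 876/990 = 0.115152.
Step 4: Under H0, t = rho * sqrt((n-2)/(1-rho^2)) = 0.3279 ~ t(8).
Step 5: Two-sided p-value from the t-distribution with 8 df = 0.751420.
Step 6: alpha = 0.1. fail to reject H0.

rho = 0.1152, p = 0.751420, fail to reject H0 at alpha = 0.1.


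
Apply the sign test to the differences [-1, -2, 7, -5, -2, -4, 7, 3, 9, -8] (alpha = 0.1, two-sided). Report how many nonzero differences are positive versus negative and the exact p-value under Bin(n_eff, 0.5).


Step 1: Discard zero differences. Original n = 10; n_eff = number of nonzero differences = 10.
Nonzero differences (with sign): -1, -2, +7, -5, -2, -4, +7, +3, +9, -8
Step 2: Count signs: positive = 4, negative = 6.
Step 3: Under H0: P(positive) = 0.5, so the number of positives S ~ Bin(10, 0.5).
Step 4: Two-sided exact p-value = sum of Bin(10,0.5) probabilities at or below the observed probability = 0.753906.
Step 5: alpha = 0.1. fail to reject H0.

n_eff = 10, pos = 4, neg = 6, p = 0.753906, fail to reject H0.


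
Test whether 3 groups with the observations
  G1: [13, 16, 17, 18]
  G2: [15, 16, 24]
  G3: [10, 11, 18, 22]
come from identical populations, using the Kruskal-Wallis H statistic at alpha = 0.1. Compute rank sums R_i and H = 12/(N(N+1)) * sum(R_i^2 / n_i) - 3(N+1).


Step 1: Combine all N = 11 observations and assign midranks.
sorted (value, group, rank): (10,G3,1), (11,G3,2), (13,G1,3), (15,G2,4), (16,G1,5.5), (16,G2,5.5), (17,G1,7), (18,G1,8.5), (18,G3,8.5), (22,G3,10), (24,G2,11)
Step 2: Sum ranks within each group.
R_1 = 24 (n_1 = 4)
R_2 = 20.5 (n_2 = 3)
R_3 = 21.5 (n_3 = 4)
Step 3: H = 12/(N(N+1)) * sum(R_i^2/n_i) - 3(N+1)
     = 12/(11*12) * (24^2/4 + 20.5^2/3 + 21.5^2/4) - 3*12
     = 0.090909 * 399.646 - 36
     = 0.331439.
Step 4: Ties present; correction factor C = 1 - 12/(11^3 - 11) = 0.990909. Corrected H = 0.331439 / 0.990909 = 0.334480.
Step 5: Under H0, H ~ chi^2(2); p-value = 0.845996.
Step 6: alpha = 0.1. fail to reject H0.

H = 0.3345, df = 2, p = 0.845996, fail to reject H0.


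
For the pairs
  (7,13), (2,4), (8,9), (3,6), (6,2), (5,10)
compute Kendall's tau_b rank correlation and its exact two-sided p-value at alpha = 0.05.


Step 1: Enumerate the 15 unordered pairs (i,j) with i<j and classify each by sign(x_j-x_i) * sign(y_j-y_i).
  (1,2):dx=-5,dy=-9->C; (1,3):dx=+1,dy=-4->D; (1,4):dx=-4,dy=-7->C; (1,5):dx=-1,dy=-11->C
  (1,6):dx=-2,dy=-3->C; (2,3):dx=+6,dy=+5->C; (2,4):dx=+1,dy=+2->C; (2,5):dx=+4,dy=-2->D
  (2,6):dx=+3,dy=+6->C; (3,4):dx=-5,dy=-3->C; (3,5):dx=-2,dy=-7->C; (3,6):dx=-3,dy=+1->D
  (4,5):dx=+3,dy=-4->D; (4,6):dx=+2,dy=+4->C; (5,6):dx=-1,dy=+8->D
Step 2: C = 10, D = 5, total pairs = 15.
Step 3: tau = (C - D)/(n(n-1)/2) = (10 - 5)/15 = 0.333333.
Step 4: Exact two-sided p-value (enumerate n! = 720 permutations of y under H0): p = 0.469444.
Step 5: alpha = 0.05. fail to reject H0.

tau_b = 0.3333 (C=10, D=5), p = 0.469444, fail to reject H0.


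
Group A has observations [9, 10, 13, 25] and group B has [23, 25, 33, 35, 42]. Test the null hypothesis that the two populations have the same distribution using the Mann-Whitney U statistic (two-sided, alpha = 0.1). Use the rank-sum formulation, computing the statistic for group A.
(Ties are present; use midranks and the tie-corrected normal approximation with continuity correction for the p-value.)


Step 1: Combine and sort all 9 observations; assign midranks.
sorted (value, group): (9,X), (10,X), (13,X), (23,Y), (25,X), (25,Y), (33,Y), (35,Y), (42,Y)
ranks: 9->1, 10->2, 13->3, 23->4, 25->5.5, 25->5.5, 33->7, 35->8, 42->9
Step 2: Rank sum for X: R1 = 1 + 2 + 3 + 5.5 = 11.5.
Step 3: U_X = R1 - n1(n1+1)/2 = 11.5 - 4*5/2 = 11.5 - 10 = 1.5.
       U_Y = n1*n2 - U_X = 20 - 1.5 = 18.5.
Step 4: Ties are present, so use the tie-corrected normal approximation (with continuity correction) for the p-value.
Step 5: p-value = 0.049090; compare to alpha = 0.1. reject H0.

U_X = 1.5, p = 0.049090, reject H0 at alpha = 0.1.


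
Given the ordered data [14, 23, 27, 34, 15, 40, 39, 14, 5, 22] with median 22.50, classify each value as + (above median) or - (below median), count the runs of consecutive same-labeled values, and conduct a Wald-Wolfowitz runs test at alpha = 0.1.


Step 1: Compute median = 22.50; label A = above, B = below.
Labels in order: BAAABAABBB  (n_A = 5, n_B = 5)
Step 2: Count runs R = 5.
Step 3: Under H0 (random ordering), E[R] = 2*n_A*n_B/(n_A+n_B) + 1 = 2*5*5/10 + 1 = 6.0000.
        Var[R] = 2*n_A*n_B*(2*n_A*n_B - n_A - n_B) / ((n_A+n_B)^2 * (n_A+n_B-1)) = 2000/900 = 2.2222.
        SD[R] = 1.4907.
Step 4: Continuity-corrected z = (R + 0.5 - E[R]) / SD[R] = (5 + 0.5 - 6.0000) / 1.4907 = -0.3354.
Step 5: Two-sided p-value via normal approximation = 2*(1 - Phi(|z|)) = 0.737316.
Step 6: alpha = 0.1. fail to reject H0.

R = 5, z = -0.3354, p = 0.737316, fail to reject H0.


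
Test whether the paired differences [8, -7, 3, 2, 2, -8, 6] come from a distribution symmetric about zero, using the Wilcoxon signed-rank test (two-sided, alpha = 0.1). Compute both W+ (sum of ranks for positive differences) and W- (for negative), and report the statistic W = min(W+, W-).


Step 1: Drop any zero differences (none here) and take |d_i|.
|d| = [8, 7, 3, 2, 2, 8, 6]
Step 2: Midrank |d_i| (ties get averaged ranks).
ranks: |8|->6.5, |7|->5, |3|->3, |2|->1.5, |2|->1.5, |8|->6.5, |6|->4
Step 3: Attach original signs; sum ranks with positive sign and with negative sign.
W+ = 6.5 + 3 + 1.5 + 1.5 + 4 = 16.5
W- = 5 + 6.5 = 11.5
(Check: W+ + W- = 28 should equal n(n+1)/2 = 28.)
Step 4: Test statistic W = min(W+, W-) = 11.5.
Step 5: Ties in |d|, so use the tie-corrected normal approximation.
        E[W] = n(n+1)/4 = 7*8/4 = 14.
        Tie groups: |d|=2 (t=2), |d|=8 (t=2); sum(t^3 - t) = 12.
        Var[W] = n(n+1)(2n+1)/24 - sum(t^3-t)/48 = 840/24 - 12/48 = 34.75.
        z = (W - E[W]) / sqrt(Var[W]) = (11.5 - 14) / 5.8949 = -0.4241.
        Two-sided p = 2*Phi(z) = 0.671497.
Step 6: alpha = 0.1. fail to reject H0.

W+ = 16.5, W- = 11.5, W = min = 11.5, p = 0.671497, fail to reject H0.


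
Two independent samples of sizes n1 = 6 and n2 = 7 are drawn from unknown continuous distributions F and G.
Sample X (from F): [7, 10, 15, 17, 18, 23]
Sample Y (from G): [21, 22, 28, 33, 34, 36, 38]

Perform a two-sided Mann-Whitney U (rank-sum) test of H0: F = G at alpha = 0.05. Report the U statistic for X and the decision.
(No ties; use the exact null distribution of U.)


Step 1: Combine and sort all 13 observations; assign midranks.
sorted (value, group): (7,X), (10,X), (15,X), (17,X), (18,X), (21,Y), (22,Y), (23,X), (28,Y), (33,Y), (34,Y), (36,Y), (38,Y)
ranks: 7->1, 10->2, 15->3, 17->4, 18->5, 21->6, 22->7, 23->8, 28->9, 33->10, 34->11, 36->12, 38->13
Step 2: Rank sum for X: R1 = 1 + 2 + 3 + 4 + 5 + 8 = 23.
Step 3: U_X = R1 - n1(n1+1)/2 = 23 - 6*7/2 = 23 - 21 = 2.
       U_Y = n1*n2 - U_X = 42 - 2 = 40.
Step 4: No ties, so the exact null distribution of U (based on enumerating the C(13,6) = 1716 equally likely rank assignments) gives the two-sided p-value.
Step 5: p-value = 0.004662; compare to alpha = 0.05. reject H0.

U_X = 2, p = 0.004662, reject H0 at alpha = 0.05.


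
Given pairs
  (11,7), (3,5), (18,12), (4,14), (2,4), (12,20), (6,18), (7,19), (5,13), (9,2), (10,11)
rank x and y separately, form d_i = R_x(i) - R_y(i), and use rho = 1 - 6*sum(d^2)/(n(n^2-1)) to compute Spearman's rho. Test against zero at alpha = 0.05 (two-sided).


Step 1: Rank x and y separately (midranks; no ties here).
rank(x): 11->9, 3->2, 18->11, 4->3, 2->1, 12->10, 6->5, 7->6, 5->4, 9->7, 10->8
rank(y): 7->4, 5->3, 12->6, 14->8, 4->2, 20->11, 18->9, 19->10, 13->7, 2->1, 11->5
Step 2: d_i = R_x(i) - R_y(i); compute d_i^2.
  (9-4)^2=25, (2-3)^2=1, (11-6)^2=25, (3-8)^2=25, (1-2)^2=1, (10-11)^2=1, (5-9)^2=16, (6-10)^2=16, (4-7)^2=9, (7-1)^2=36, (8-5)^2=9
sum(d^2) = 164.
Step 3: rho = 1 - 6*164 / (11*(11^2 - 1)) = 1 - 984/1320 = 0.254545.
Step 4: Under H0, t = rho * sqrt((n-2)/(1-rho^2)) = 0.7896 ~ t(9).
Step 5: Two-sided p-value from the t-distribution with 9 df = 0.450037.
Step 6: alpha = 0.05. fail to reject H0.

rho = 0.2545, p = 0.450037, fail to reject H0 at alpha = 0.05.


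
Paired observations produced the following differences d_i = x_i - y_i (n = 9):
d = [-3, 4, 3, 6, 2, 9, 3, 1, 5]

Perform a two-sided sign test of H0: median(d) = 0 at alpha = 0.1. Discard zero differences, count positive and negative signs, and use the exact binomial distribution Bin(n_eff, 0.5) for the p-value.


Step 1: Discard zero differences. Original n = 9; n_eff = number of nonzero differences = 9.
Nonzero differences (with sign): -3, +4, +3, +6, +2, +9, +3, +1, +5
Step 2: Count signs: positive = 8, negative = 1.
Step 3: Under H0: P(positive) = 0.5, so the number of positives S ~ Bin(9, 0.5).
Step 4: Two-sided exact p-value = sum of Bin(9,0.5) probabilities at or below the observed probability = 0.039062.
Step 5: alpha = 0.1. reject H0.

n_eff = 9, pos = 8, neg = 1, p = 0.039062, reject H0.


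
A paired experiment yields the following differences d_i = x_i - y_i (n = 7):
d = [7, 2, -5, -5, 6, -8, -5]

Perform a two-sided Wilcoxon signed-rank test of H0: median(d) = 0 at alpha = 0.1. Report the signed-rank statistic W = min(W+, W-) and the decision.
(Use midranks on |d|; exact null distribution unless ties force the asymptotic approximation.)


Step 1: Drop any zero differences (none here) and take |d_i|.
|d| = [7, 2, 5, 5, 6, 8, 5]
Step 2: Midrank |d_i| (ties get averaged ranks).
ranks: |7|->6, |2|->1, |5|->3, |5|->3, |6|->5, |8|->7, |5|->3
Step 3: Attach original signs; sum ranks with positive sign and with negative sign.
W+ = 6 + 1 + 5 = 12
W- = 3 + 3 + 7 + 3 = 16
(Check: W+ + W- = 28 should equal n(n+1)/2 = 28.)
Step 4: Test statistic W = min(W+, W-) = 12.
Step 5: Ties in |d|, so use the tie-corrected normal approximation.
        E[W] = n(n+1)/4 = 7*8/4 = 14.
        Tie groups: |d|=5 (t=3); sum(t^3 - t) = 24.
        Var[W] = n(n+1)(2n+1)/24 - sum(t^3-t)/48 = 840/24 - 24/48 = 34.5.
        z = (W - E[W]) / sqrt(Var[W]) = (12 - 14) / 5.8737 = -0.3405.
        Two-sided p = 2*Phi(z) = 0.733478.
Step 6: alpha = 0.1. fail to reject H0.

W+ = 12, W- = 16, W = min = 12, p = 0.733478, fail to reject H0.


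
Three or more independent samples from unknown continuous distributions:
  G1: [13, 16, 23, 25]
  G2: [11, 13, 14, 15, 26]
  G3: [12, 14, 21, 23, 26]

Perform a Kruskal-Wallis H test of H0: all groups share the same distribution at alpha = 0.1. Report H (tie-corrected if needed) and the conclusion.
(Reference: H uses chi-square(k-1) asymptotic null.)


Step 1: Combine all N = 14 observations and assign midranks.
sorted (value, group, rank): (11,G2,1), (12,G3,2), (13,G1,3.5), (13,G2,3.5), (14,G2,5.5), (14,G3,5.5), (15,G2,7), (16,G1,8), (21,G3,9), (23,G1,10.5), (23,G3,10.5), (25,G1,12), (26,G2,13.5), (26,G3,13.5)
Step 2: Sum ranks within each group.
R_1 = 34 (n_1 = 4)
R_2 = 30.5 (n_2 = 5)
R_3 = 40.5 (n_3 = 5)
Step 3: H = 12/(N(N+1)) * sum(R_i^2/n_i) - 3(N+1)
     = 12/(14*15) * (34^2/4 + 30.5^2/5 + 40.5^2/5) - 3*15
     = 0.057143 * 803.1 - 45
     = 0.891429.
Step 4: Ties present; correction factor C = 1 - 24/(14^3 - 14) = 0.991209. Corrected H = 0.891429 / 0.991209 = 0.899335.
Step 5: Under H0, H ~ chi^2(2); p-value = 0.637840.
Step 6: alpha = 0.1. fail to reject H0.

H = 0.8993, df = 2, p = 0.637840, fail to reject H0.


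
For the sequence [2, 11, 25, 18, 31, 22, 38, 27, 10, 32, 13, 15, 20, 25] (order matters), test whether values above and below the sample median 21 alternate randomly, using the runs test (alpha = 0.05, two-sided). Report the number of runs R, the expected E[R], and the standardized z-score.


Step 1: Compute median = 21; label A = above, B = below.
Labels in order: BBABAAAABABBBA  (n_A = 7, n_B = 7)
Step 2: Count runs R = 8.
Step 3: Under H0 (random ordering), E[R] = 2*n_A*n_B/(n_A+n_B) + 1 = 2*7*7/14 + 1 = 8.0000.
        Var[R] = 2*n_A*n_B*(2*n_A*n_B - n_A - n_B) / ((n_A+n_B)^2 * (n_A+n_B-1)) = 8232/2548 = 3.2308.
        SD[R] = 1.7974.
Step 4: R = E[R], so z = 0 with no continuity correction.
Step 5: Two-sided p-value via normal approximation = 2*(1 - Phi(|z|)) = 1.000000.
Step 6: alpha = 0.05. fail to reject H0.

R = 8, z = 0.0000, p = 1.000000, fail to reject H0.


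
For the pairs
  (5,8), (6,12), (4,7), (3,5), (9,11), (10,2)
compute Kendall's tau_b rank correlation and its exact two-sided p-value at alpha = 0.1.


Step 1: Enumerate the 15 unordered pairs (i,j) with i<j and classify each by sign(x_j-x_i) * sign(y_j-y_i).
  (1,2):dx=+1,dy=+4->C; (1,3):dx=-1,dy=-1->C; (1,4):dx=-2,dy=-3->C; (1,5):dx=+4,dy=+3->C
  (1,6):dx=+5,dy=-6->D; (2,3):dx=-2,dy=-5->C; (2,4):dx=-3,dy=-7->C; (2,5):dx=+3,dy=-1->D
  (2,6):dx=+4,dy=-10->D; (3,4):dx=-1,dy=-2->C; (3,5):dx=+5,dy=+4->C; (3,6):dx=+6,dy=-5->D
  (4,5):dx=+6,dy=+6->C; (4,6):dx=+7,dy=-3->D; (5,6):dx=+1,dy=-9->D
Step 2: C = 9, D = 6, total pairs = 15.
Step 3: tau = (C - D)/(n(n-1)/2) = (9 - 6)/15 = 0.200000.
Step 4: Exact two-sided p-value (enumerate n! = 720 permutations of y under H0): p = 0.719444.
Step 5: alpha = 0.1. fail to reject H0.

tau_b = 0.2000 (C=9, D=6), p = 0.719444, fail to reject H0.


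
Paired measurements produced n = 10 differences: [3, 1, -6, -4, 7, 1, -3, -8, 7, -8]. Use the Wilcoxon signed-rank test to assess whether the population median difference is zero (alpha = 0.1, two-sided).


Step 1: Drop any zero differences (none here) and take |d_i|.
|d| = [3, 1, 6, 4, 7, 1, 3, 8, 7, 8]
Step 2: Midrank |d_i| (ties get averaged ranks).
ranks: |3|->3.5, |1|->1.5, |6|->6, |4|->5, |7|->7.5, |1|->1.5, |3|->3.5, |8|->9.5, |7|->7.5, |8|->9.5
Step 3: Attach original signs; sum ranks with positive sign and with negative sign.
W+ = 3.5 + 1.5 + 7.5 + 1.5 + 7.5 = 21.5
W- = 6 + 5 + 3.5 + 9.5 + 9.5 = 33.5
(Check: W+ + W- = 55 should equal n(n+1)/2 = 55.)
Step 4: Test statistic W = min(W+, W-) = 21.5.
Step 5: Ties in |d|, so use the tie-corrected normal approximation.
        E[W] = n(n+1)/4 = 10*11/4 = 27.5.
        Tie groups: |d|=1 (t=2), |d|=3 (t=2), |d|=7 (t=2), |d|=8 (t=2); sum(t^3 - t) = 24.
        Var[W] = n(n+1)(2n+1)/24 - sum(t^3-t)/48 = 2310/24 - 24/48 = 95.75.
        z = (W - E[W]) / sqrt(Var[W]) = (21.5 - 27.5) / 9.7852 = -0.6132.
        Two-sided p = 2*Phi(z) = 0.539763.
Step 6: alpha = 0.1. fail to reject H0.

W+ = 21.5, W- = 33.5, W = min = 21.5, p = 0.539763, fail to reject H0.


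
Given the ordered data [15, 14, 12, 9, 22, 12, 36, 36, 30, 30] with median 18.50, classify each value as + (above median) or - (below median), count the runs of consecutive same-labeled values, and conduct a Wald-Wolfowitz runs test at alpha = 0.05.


Step 1: Compute median = 18.50; label A = above, B = below.
Labels in order: BBBBABAAAA  (n_A = 5, n_B = 5)
Step 2: Count runs R = 4.
Step 3: Under H0 (random ordering), E[R] = 2*n_A*n_B/(n_A+n_B) + 1 = 2*5*5/10 + 1 = 6.0000.
        Var[R] = 2*n_A*n_B*(2*n_A*n_B - n_A - n_B) / ((n_A+n_B)^2 * (n_A+n_B-1)) = 2000/900 = 2.2222.
        SD[R] = 1.4907.
Step 4: Continuity-corrected z = (R + 0.5 - E[R]) / SD[R] = (4 + 0.5 - 6.0000) / 1.4907 = -1.0062.
Step 5: Two-sided p-value via normal approximation = 2*(1 - Phi(|z|)) = 0.314305.
Step 6: alpha = 0.05. fail to reject H0.

R = 4, z = -1.0062, p = 0.314305, fail to reject H0.


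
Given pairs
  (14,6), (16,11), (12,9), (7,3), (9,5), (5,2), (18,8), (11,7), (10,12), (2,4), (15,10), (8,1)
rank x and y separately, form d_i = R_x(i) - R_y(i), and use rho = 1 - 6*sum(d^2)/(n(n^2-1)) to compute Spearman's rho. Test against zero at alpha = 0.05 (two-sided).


Step 1: Rank x and y separately (midranks; no ties here).
rank(x): 14->9, 16->11, 12->8, 7->3, 9->5, 5->2, 18->12, 11->7, 10->6, 2->1, 15->10, 8->4
rank(y): 6->6, 11->11, 9->9, 3->3, 5->5, 2->2, 8->8, 7->7, 12->12, 4->4, 10->10, 1->1
Step 2: d_i = R_x(i) - R_y(i); compute d_i^2.
  (9-6)^2=9, (11-11)^2=0, (8-9)^2=1, (3-3)^2=0, (5-5)^2=0, (2-2)^2=0, (12-8)^2=16, (7-7)^2=0, (6-12)^2=36, (1-4)^2=9, (10-10)^2=0, (4-1)^2=9
sum(d^2) = 80.
Step 3: rho = 1 - 6*80 / (12*(12^2 - 1)) = 1 - 480/1716 = 0.720280.
Step 4: Under H0, t = rho * sqrt((n-2)/(1-rho^2)) = 3.2835 ~ t(10).
Step 5: Two-sided p-value from the t-distribution with 10 df = 0.008240.
Step 6: alpha = 0.05. reject H0.

rho = 0.7203, p = 0.008240, reject H0 at alpha = 0.05.


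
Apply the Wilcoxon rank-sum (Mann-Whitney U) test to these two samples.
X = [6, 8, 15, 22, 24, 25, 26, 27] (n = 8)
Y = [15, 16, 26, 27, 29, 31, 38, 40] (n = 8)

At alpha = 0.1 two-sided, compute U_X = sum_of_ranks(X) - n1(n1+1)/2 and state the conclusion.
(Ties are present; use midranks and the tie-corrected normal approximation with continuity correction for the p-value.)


Step 1: Combine and sort all 16 observations; assign midranks.
sorted (value, group): (6,X), (8,X), (15,X), (15,Y), (16,Y), (22,X), (24,X), (25,X), (26,X), (26,Y), (27,X), (27,Y), (29,Y), (31,Y), (38,Y), (40,Y)
ranks: 6->1, 8->2, 15->3.5, 15->3.5, 16->5, 22->6, 24->7, 25->8, 26->9.5, 26->9.5, 27->11.5, 27->11.5, 29->13, 31->14, 38->15, 40->16
Step 2: Rank sum for X: R1 = 1 + 2 + 3.5 + 6 + 7 + 8 + 9.5 + 11.5 = 48.5.
Step 3: U_X = R1 - n1(n1+1)/2 = 48.5 - 8*9/2 = 48.5 - 36 = 12.5.
       U_Y = n1*n2 - U_X = 64 - 12.5 = 51.5.
Step 4: Ties are present, so use the tie-corrected normal approximation (with continuity correction) for the p-value.
Step 5: p-value = 0.045520; compare to alpha = 0.1. reject H0.

U_X = 12.5, p = 0.045520, reject H0 at alpha = 0.1.


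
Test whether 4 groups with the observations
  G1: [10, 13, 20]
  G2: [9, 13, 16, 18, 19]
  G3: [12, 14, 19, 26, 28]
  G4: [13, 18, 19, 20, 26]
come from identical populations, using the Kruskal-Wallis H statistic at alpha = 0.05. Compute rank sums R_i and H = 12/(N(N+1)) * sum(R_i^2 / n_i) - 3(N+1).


Step 1: Combine all N = 18 observations and assign midranks.
sorted (value, group, rank): (9,G2,1), (10,G1,2), (12,G3,3), (13,G1,5), (13,G2,5), (13,G4,5), (14,G3,7), (16,G2,8), (18,G2,9.5), (18,G4,9.5), (19,G2,12), (19,G3,12), (19,G4,12), (20,G1,14.5), (20,G4,14.5), (26,G3,16.5), (26,G4,16.5), (28,G3,18)
Step 2: Sum ranks within each group.
R_1 = 21.5 (n_1 = 3)
R_2 = 35.5 (n_2 = 5)
R_3 = 56.5 (n_3 = 5)
R_4 = 57.5 (n_4 = 5)
Step 3: H = 12/(N(N+1)) * sum(R_i^2/n_i) - 3(N+1)
     = 12/(18*19) * (21.5^2/3 + 35.5^2/5 + 56.5^2/5 + 57.5^2/5) - 3*19
     = 0.035088 * 1705.83 - 57
     = 2.853801.
Step 4: Ties present; correction factor C = 1 - 66/(18^3 - 18) = 0.988648. Corrected H = 2.853801 / 0.988648 = 2.886569.
Step 5: Under H0, H ~ chi^2(3); p-value = 0.409447.
Step 6: alpha = 0.05. fail to reject H0.

H = 2.8866, df = 3, p = 0.409447, fail to reject H0.


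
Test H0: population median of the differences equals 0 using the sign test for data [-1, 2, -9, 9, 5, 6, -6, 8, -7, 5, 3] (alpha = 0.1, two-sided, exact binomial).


Step 1: Discard zero differences. Original n = 11; n_eff = number of nonzero differences = 11.
Nonzero differences (with sign): -1, +2, -9, +9, +5, +6, -6, +8, -7, +5, +3
Step 2: Count signs: positive = 7, negative = 4.
Step 3: Under H0: P(positive) = 0.5, so the number of positives S ~ Bin(11, 0.5).
Step 4: Two-sided exact p-value = sum of Bin(11,0.5) probabilities at or below the observed probability = 0.548828.
Step 5: alpha = 0.1. fail to reject H0.

n_eff = 11, pos = 7, neg = 4, p = 0.548828, fail to reject H0.


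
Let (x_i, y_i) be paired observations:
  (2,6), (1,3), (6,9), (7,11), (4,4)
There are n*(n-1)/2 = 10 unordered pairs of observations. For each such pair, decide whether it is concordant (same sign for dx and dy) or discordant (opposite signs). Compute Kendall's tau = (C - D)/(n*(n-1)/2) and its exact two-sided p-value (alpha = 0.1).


Step 1: Enumerate the 10 unordered pairs (i,j) with i<j and classify each by sign(x_j-x_i) * sign(y_j-y_i).
  (1,2):dx=-1,dy=-3->C; (1,3):dx=+4,dy=+3->C; (1,4):dx=+5,dy=+5->C; (1,5):dx=+2,dy=-2->D
  (2,3):dx=+5,dy=+6->C; (2,4):dx=+6,dy=+8->C; (2,5):dx=+3,dy=+1->C; (3,4):dx=+1,dy=+2->C
  (3,5):dx=-2,dy=-5->C; (4,5):dx=-3,dy=-7->C
Step 2: C = 9, D = 1, total pairs = 10.
Step 3: tau = (C - D)/(n(n-1)/2) = (9 - 1)/10 = 0.800000.
Step 4: Exact two-sided p-value (enumerate n! = 120 permutations of y under H0): p = 0.083333.
Step 5: alpha = 0.1. reject H0.

tau_b = 0.8000 (C=9, D=1), p = 0.083333, reject H0.


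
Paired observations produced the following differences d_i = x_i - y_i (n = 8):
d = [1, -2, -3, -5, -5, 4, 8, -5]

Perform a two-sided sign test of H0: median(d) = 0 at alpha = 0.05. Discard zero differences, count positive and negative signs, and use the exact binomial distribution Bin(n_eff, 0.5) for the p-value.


Step 1: Discard zero differences. Original n = 8; n_eff = number of nonzero differences = 8.
Nonzero differences (with sign): +1, -2, -3, -5, -5, +4, +8, -5
Step 2: Count signs: positive = 3, negative = 5.
Step 3: Under H0: P(positive) = 0.5, so the number of positives S ~ Bin(8, 0.5).
Step 4: Two-sided exact p-value = sum of Bin(8,0.5) probabilities at or below the observed probability = 0.726562.
Step 5: alpha = 0.05. fail to reject H0.

n_eff = 8, pos = 3, neg = 5, p = 0.726562, fail to reject H0.


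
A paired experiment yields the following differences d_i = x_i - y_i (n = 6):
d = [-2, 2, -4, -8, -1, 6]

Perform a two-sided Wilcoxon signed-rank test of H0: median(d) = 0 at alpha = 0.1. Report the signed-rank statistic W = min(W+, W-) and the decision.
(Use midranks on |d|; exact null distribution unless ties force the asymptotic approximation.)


Step 1: Drop any zero differences (none here) and take |d_i|.
|d| = [2, 2, 4, 8, 1, 6]
Step 2: Midrank |d_i| (ties get averaged ranks).
ranks: |2|->2.5, |2|->2.5, |4|->4, |8|->6, |1|->1, |6|->5
Step 3: Attach original signs; sum ranks with positive sign and with negative sign.
W+ = 2.5 + 5 = 7.5
W- = 2.5 + 4 + 6 + 1 = 13.5
(Check: W+ + W- = 21 should equal n(n+1)/2 = 21.)
Step 4: Test statistic W = min(W+, W-) = 7.5.
Step 5: Ties in |d|, so use the tie-corrected normal approximation.
        E[W] = n(n+1)/4 = 6*7/4 = 10.5.
        Tie groups: |d|=2 (t=2); sum(t^3 - t) = 6.
        Var[W] = n(n+1)(2n+1)/24 - sum(t^3-t)/48 = 546/24 - 6/48 = 22.625.
        z = (W - E[W]) / sqrt(Var[W]) = (7.5 - 10.5) / 4.7566 = -0.6307.
        Two-sided p = 2*Phi(z) = 0.528233.
Step 6: alpha = 0.1. fail to reject H0.

W+ = 7.5, W- = 13.5, W = min = 7.5, p = 0.528233, fail to reject H0.


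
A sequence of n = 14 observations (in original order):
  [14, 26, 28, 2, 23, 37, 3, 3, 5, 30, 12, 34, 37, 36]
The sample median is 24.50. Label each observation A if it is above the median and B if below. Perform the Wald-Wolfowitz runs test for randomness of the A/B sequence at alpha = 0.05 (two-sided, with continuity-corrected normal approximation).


Step 1: Compute median = 24.50; label A = above, B = below.
Labels in order: BAABBABBBABAAA  (n_A = 7, n_B = 7)
Step 2: Count runs R = 8.
Step 3: Under H0 (random ordering), E[R] = 2*n_A*n_B/(n_A+n_B) + 1 = 2*7*7/14 + 1 = 8.0000.
        Var[R] = 2*n_A*n_B*(2*n_A*n_B - n_A - n_B) / ((n_A+n_B)^2 * (n_A+n_B-1)) = 8232/2548 = 3.2308.
        SD[R] = 1.7974.
Step 4: R = E[R], so z = 0 with no continuity correction.
Step 5: Two-sided p-value via normal approximation = 2*(1 - Phi(|z|)) = 1.000000.
Step 6: alpha = 0.05. fail to reject H0.

R = 8, z = 0.0000, p = 1.000000, fail to reject H0.


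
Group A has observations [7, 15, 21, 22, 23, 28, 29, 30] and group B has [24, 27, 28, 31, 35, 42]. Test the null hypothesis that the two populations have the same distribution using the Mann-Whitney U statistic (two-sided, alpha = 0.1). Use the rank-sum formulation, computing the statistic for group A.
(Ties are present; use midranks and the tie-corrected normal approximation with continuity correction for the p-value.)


Step 1: Combine and sort all 14 observations; assign midranks.
sorted (value, group): (7,X), (15,X), (21,X), (22,X), (23,X), (24,Y), (27,Y), (28,X), (28,Y), (29,X), (30,X), (31,Y), (35,Y), (42,Y)
ranks: 7->1, 15->2, 21->3, 22->4, 23->5, 24->6, 27->7, 28->8.5, 28->8.5, 29->10, 30->11, 31->12, 35->13, 42->14
Step 2: Rank sum for X: R1 = 1 + 2 + 3 + 4 + 5 + 8.5 + 10 + 11 = 44.5.
Step 3: U_X = R1 - n1(n1+1)/2 = 44.5 - 8*9/2 = 44.5 - 36 = 8.5.
       U_Y = n1*n2 - U_X = 48 - 8.5 = 39.5.
Step 4: Ties are present, so use the tie-corrected normal approximation (with continuity correction) for the p-value.
Step 5: p-value = 0.052547; compare to alpha = 0.1. reject H0.

U_X = 8.5, p = 0.052547, reject H0 at alpha = 0.1.


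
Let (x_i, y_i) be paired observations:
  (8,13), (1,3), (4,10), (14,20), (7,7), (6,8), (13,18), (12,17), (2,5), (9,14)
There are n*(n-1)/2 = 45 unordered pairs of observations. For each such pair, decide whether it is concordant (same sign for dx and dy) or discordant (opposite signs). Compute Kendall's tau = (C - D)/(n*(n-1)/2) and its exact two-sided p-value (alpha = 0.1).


Step 1: Enumerate the 45 unordered pairs (i,j) with i<j and classify each by sign(x_j-x_i) * sign(y_j-y_i).
  (1,2):dx=-7,dy=-10->C; (1,3):dx=-4,dy=-3->C; (1,4):dx=+6,dy=+7->C; (1,5):dx=-1,dy=-6->C
  (1,6):dx=-2,dy=-5->C; (1,7):dx=+5,dy=+5->C; (1,8):dx=+4,dy=+4->C; (1,9):dx=-6,dy=-8->C
  (1,10):dx=+1,dy=+1->C; (2,3):dx=+3,dy=+7->C; (2,4):dx=+13,dy=+17->C; (2,5):dx=+6,dy=+4->C
  (2,6):dx=+5,dy=+5->C; (2,7):dx=+12,dy=+15->C; (2,8):dx=+11,dy=+14->C; (2,9):dx=+1,dy=+2->C
  (2,10):dx=+8,dy=+11->C; (3,4):dx=+10,dy=+10->C; (3,5):dx=+3,dy=-3->D; (3,6):dx=+2,dy=-2->D
  (3,7):dx=+9,dy=+8->C; (3,8):dx=+8,dy=+7->C; (3,9):dx=-2,dy=-5->C; (3,10):dx=+5,dy=+4->C
  (4,5):dx=-7,dy=-13->C; (4,6):dx=-8,dy=-12->C; (4,7):dx=-1,dy=-2->C; (4,8):dx=-2,dy=-3->C
  (4,9):dx=-12,dy=-15->C; (4,10):dx=-5,dy=-6->C; (5,6):dx=-1,dy=+1->D; (5,7):dx=+6,dy=+11->C
  (5,8):dx=+5,dy=+10->C; (5,9):dx=-5,dy=-2->C; (5,10):dx=+2,dy=+7->C; (6,7):dx=+7,dy=+10->C
  (6,8):dx=+6,dy=+9->C; (6,9):dx=-4,dy=-3->C; (6,10):dx=+3,dy=+6->C; (7,8):dx=-1,dy=-1->C
  (7,9):dx=-11,dy=-13->C; (7,10):dx=-4,dy=-4->C; (8,9):dx=-10,dy=-12->C; (8,10):dx=-3,dy=-3->C
  (9,10):dx=+7,dy=+9->C
Step 2: C = 42, D = 3, total pairs = 45.
Step 3: tau = (C - D)/(n(n-1)/2) = (42 - 3)/45 = 0.866667.
Step 4: Exact two-sided p-value (enumerate n! = 3628800 permutations of y under H0): p = 0.000115.
Step 5: alpha = 0.1. reject H0.

tau_b = 0.8667 (C=42, D=3), p = 0.000115, reject H0.


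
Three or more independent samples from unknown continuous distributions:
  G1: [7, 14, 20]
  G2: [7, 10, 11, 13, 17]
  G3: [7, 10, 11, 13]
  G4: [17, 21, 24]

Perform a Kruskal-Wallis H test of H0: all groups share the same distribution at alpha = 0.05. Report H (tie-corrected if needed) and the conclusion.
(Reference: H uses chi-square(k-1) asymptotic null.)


Step 1: Combine all N = 15 observations and assign midranks.
sorted (value, group, rank): (7,G1,2), (7,G2,2), (7,G3,2), (10,G2,4.5), (10,G3,4.5), (11,G2,6.5), (11,G3,6.5), (13,G2,8.5), (13,G3,8.5), (14,G1,10), (17,G2,11.5), (17,G4,11.5), (20,G1,13), (21,G4,14), (24,G4,15)
Step 2: Sum ranks within each group.
R_1 = 25 (n_1 = 3)
R_2 = 33 (n_2 = 5)
R_3 = 21.5 (n_3 = 4)
R_4 = 40.5 (n_4 = 3)
Step 3: H = 12/(N(N+1)) * sum(R_i^2/n_i) - 3(N+1)
     = 12/(15*16) * (25^2/3 + 33^2/5 + 21.5^2/4 + 40.5^2/3) - 3*16
     = 0.050000 * 1088.45 - 48
     = 6.422292.
Step 4: Ties present; correction factor C = 1 - 48/(15^3 - 15) = 0.985714. Corrected H = 6.422292 / 0.985714 = 6.515368.
Step 5: Under H0, H ~ chi^2(3); p-value = 0.089058.
Step 6: alpha = 0.05. fail to reject H0.

H = 6.5154, df = 3, p = 0.089058, fail to reject H0.


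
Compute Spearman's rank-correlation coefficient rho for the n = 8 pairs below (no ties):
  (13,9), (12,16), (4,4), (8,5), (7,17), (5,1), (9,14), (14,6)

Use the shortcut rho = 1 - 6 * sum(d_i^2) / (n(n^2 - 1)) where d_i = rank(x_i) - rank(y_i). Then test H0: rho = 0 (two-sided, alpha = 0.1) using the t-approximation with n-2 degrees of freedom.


Step 1: Rank x and y separately (midranks; no ties here).
rank(x): 13->7, 12->6, 4->1, 8->4, 7->3, 5->2, 9->5, 14->8
rank(y): 9->5, 16->7, 4->2, 5->3, 17->8, 1->1, 14->6, 6->4
Step 2: d_i = R_x(i) - R_y(i); compute d_i^2.
  (7-5)^2=4, (6-7)^2=1, (1-2)^2=1, (4-3)^2=1, (3-8)^2=25, (2-1)^2=1, (5-6)^2=1, (8-4)^2=16
sum(d^2) = 50.
Step 3: rho = 1 - 6*50 / (8*(8^2 - 1)) = 1 - 300/504 = 0.404762.
Step 4: Under H0, t = rho * sqrt((n-2)/(1-rho^2)) = 1.0842 ~ t(6).
Step 5: Two-sided p-value from the t-distribution with 6 df = 0.319889.
Step 6: alpha = 0.1. fail to reject H0.

rho = 0.4048, p = 0.319889, fail to reject H0 at alpha = 0.1.


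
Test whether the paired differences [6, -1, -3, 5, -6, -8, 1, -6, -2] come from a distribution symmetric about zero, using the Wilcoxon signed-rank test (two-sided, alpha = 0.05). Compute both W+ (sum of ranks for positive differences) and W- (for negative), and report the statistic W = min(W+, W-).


Step 1: Drop any zero differences (none here) and take |d_i|.
|d| = [6, 1, 3, 5, 6, 8, 1, 6, 2]
Step 2: Midrank |d_i| (ties get averaged ranks).
ranks: |6|->7, |1|->1.5, |3|->4, |5|->5, |6|->7, |8|->9, |1|->1.5, |6|->7, |2|->3
Step 3: Attach original signs; sum ranks with positive sign and with negative sign.
W+ = 7 + 5 + 1.5 = 13.5
W- = 1.5 + 4 + 7 + 9 + 7 + 3 = 31.5
(Check: W+ + W- = 45 should equal n(n+1)/2 = 45.)
Step 4: Test statistic W = min(W+, W-) = 13.5.
Step 5: Ties in |d|, so use the tie-corrected normal approximation.
        E[W] = n(n+1)/4 = 9*10/4 = 22.5.
        Tie groups: |d|=1 (t=2), |d|=6 (t=3); sum(t^3 - t) = 30.
        Var[W] = n(n+1)(2n+1)/24 - sum(t^3-t)/48 = 1710/24 - 30/48 = 70.625.
        z = (W - E[W]) / sqrt(Var[W]) = (13.5 - 22.5) / 8.4039 = -1.0709.
        Two-sided p = 2*Phi(z) = 0.284198.
Step 6: alpha = 0.05. fail to reject H0.

W+ = 13.5, W- = 31.5, W = min = 13.5, p = 0.284198, fail to reject H0.


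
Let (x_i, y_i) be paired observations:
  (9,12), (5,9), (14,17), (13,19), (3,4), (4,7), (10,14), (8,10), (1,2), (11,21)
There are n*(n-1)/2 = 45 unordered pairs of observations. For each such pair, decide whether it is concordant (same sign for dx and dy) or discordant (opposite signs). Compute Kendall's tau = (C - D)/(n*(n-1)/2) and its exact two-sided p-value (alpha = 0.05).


Step 1: Enumerate the 45 unordered pairs (i,j) with i<j and classify each by sign(x_j-x_i) * sign(y_j-y_i).
  (1,2):dx=-4,dy=-3->C; (1,3):dx=+5,dy=+5->C; (1,4):dx=+4,dy=+7->C; (1,5):dx=-6,dy=-8->C
  (1,6):dx=-5,dy=-5->C; (1,7):dx=+1,dy=+2->C; (1,8):dx=-1,dy=-2->C; (1,9):dx=-8,dy=-10->C
  (1,10):dx=+2,dy=+9->C; (2,3):dx=+9,dy=+8->C; (2,4):dx=+8,dy=+10->C; (2,5):dx=-2,dy=-5->C
  (2,6):dx=-1,dy=-2->C; (2,7):dx=+5,dy=+5->C; (2,8):dx=+3,dy=+1->C; (2,9):dx=-4,dy=-7->C
  (2,10):dx=+6,dy=+12->C; (3,4):dx=-1,dy=+2->D; (3,5):dx=-11,dy=-13->C; (3,6):dx=-10,dy=-10->C
  (3,7):dx=-4,dy=-3->C; (3,8):dx=-6,dy=-7->C; (3,9):dx=-13,dy=-15->C; (3,10):dx=-3,dy=+4->D
  (4,5):dx=-10,dy=-15->C; (4,6):dx=-9,dy=-12->C; (4,7):dx=-3,dy=-5->C; (4,8):dx=-5,dy=-9->C
  (4,9):dx=-12,dy=-17->C; (4,10):dx=-2,dy=+2->D; (5,6):dx=+1,dy=+3->C; (5,7):dx=+7,dy=+10->C
  (5,8):dx=+5,dy=+6->C; (5,9):dx=-2,dy=-2->C; (5,10):dx=+8,dy=+17->C; (6,7):dx=+6,dy=+7->C
  (6,8):dx=+4,dy=+3->C; (6,9):dx=-3,dy=-5->C; (6,10):dx=+7,dy=+14->C; (7,8):dx=-2,dy=-4->C
  (7,9):dx=-9,dy=-12->C; (7,10):dx=+1,dy=+7->C; (8,9):dx=-7,dy=-8->C; (8,10):dx=+3,dy=+11->C
  (9,10):dx=+10,dy=+19->C
Step 2: C = 42, D = 3, total pairs = 45.
Step 3: tau = (C - D)/(n(n-1)/2) = (42 - 3)/45 = 0.866667.
Step 4: Exact two-sided p-value (enumerate n! = 3628800 permutations of y under H0): p = 0.000115.
Step 5: alpha = 0.05. reject H0.

tau_b = 0.8667 (C=42, D=3), p = 0.000115, reject H0.


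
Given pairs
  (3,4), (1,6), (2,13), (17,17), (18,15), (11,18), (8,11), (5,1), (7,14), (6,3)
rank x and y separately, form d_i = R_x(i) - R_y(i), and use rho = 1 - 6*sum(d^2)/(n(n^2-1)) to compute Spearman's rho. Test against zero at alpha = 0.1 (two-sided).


Step 1: Rank x and y separately (midranks; no ties here).
rank(x): 3->3, 1->1, 2->2, 17->9, 18->10, 11->8, 8->7, 5->4, 7->6, 6->5
rank(y): 4->3, 6->4, 13->6, 17->9, 15->8, 18->10, 11->5, 1->1, 14->7, 3->2
Step 2: d_i = R_x(i) - R_y(i); compute d_i^2.
  (3-3)^2=0, (1-4)^2=9, (2-6)^2=16, (9-9)^2=0, (10-8)^2=4, (8-10)^2=4, (7-5)^2=4, (4-1)^2=9, (6-7)^2=1, (5-2)^2=9
sum(d^2) = 56.
Step 3: rho = 1 - 6*56 / (10*(10^2 - 1)) = 1 - 336/990 = 0.660606.
Step 4: Under H0, t = rho * sqrt((n-2)/(1-rho^2)) = 2.4889 ~ t(8).
Step 5: Two-sided p-value from the t-distribution with 8 df = 0.037588.
Step 6: alpha = 0.1. reject H0.

rho = 0.6606, p = 0.037588, reject H0 at alpha = 0.1.


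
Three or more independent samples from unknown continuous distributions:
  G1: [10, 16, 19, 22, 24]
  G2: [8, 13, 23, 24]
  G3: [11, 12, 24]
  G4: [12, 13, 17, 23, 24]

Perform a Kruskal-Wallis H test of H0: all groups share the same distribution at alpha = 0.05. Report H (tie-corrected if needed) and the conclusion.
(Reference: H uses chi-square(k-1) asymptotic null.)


Step 1: Combine all N = 17 observations and assign midranks.
sorted (value, group, rank): (8,G2,1), (10,G1,2), (11,G3,3), (12,G3,4.5), (12,G4,4.5), (13,G2,6.5), (13,G4,6.5), (16,G1,8), (17,G4,9), (19,G1,10), (22,G1,11), (23,G2,12.5), (23,G4,12.5), (24,G1,15.5), (24,G2,15.5), (24,G3,15.5), (24,G4,15.5)
Step 2: Sum ranks within each group.
R_1 = 46.5 (n_1 = 5)
R_2 = 35.5 (n_2 = 4)
R_3 = 23 (n_3 = 3)
R_4 = 48 (n_4 = 5)
Step 3: H = 12/(N(N+1)) * sum(R_i^2/n_i) - 3(N+1)
     = 12/(17*18) * (46.5^2/5 + 35.5^2/4 + 23^2/3 + 48^2/5) - 3*18
     = 0.039216 * 1384.65 - 54
     = 0.299837.
Step 4: Ties present; correction factor C = 1 - 78/(17^3 - 17) = 0.984069. Corrected H = 0.299837 / 0.984069 = 0.304691.
Step 5: Under H0, H ~ chi^2(3); p-value = 0.959144.
Step 6: alpha = 0.05. fail to reject H0.

H = 0.3047, df = 3, p = 0.959144, fail to reject H0.
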